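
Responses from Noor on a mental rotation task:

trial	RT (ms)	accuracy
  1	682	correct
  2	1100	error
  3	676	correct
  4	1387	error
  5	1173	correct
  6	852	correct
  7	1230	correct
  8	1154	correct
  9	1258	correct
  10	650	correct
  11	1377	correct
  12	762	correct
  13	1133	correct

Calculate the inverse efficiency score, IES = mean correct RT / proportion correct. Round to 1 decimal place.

Correct trials (n=11): 682, 676, 1173, 852, 1230, 1154, 1258, 650, 1377, 762, 1133
Mean correct RT = 10947/11 = 995.1818 ms
Proportion correct = 11/13
IES = 995.1818 / (11/13) = 1176.124 ms

1176.1 ms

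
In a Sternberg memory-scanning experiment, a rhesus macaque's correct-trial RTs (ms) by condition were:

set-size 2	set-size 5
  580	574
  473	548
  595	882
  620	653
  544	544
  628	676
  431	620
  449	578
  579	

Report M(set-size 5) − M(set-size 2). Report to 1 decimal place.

90.0 ms

M(set-size 2) = 4899/9 = 544.333
M(set-size 5) = 5075/8 = 634.375
Difference = 634.375 − 544.333 = 90.042 ms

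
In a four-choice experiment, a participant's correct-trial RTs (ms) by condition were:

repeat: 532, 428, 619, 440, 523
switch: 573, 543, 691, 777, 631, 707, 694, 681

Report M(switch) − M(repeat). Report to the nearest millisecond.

M(repeat) = 2542/5 = 508.400
M(switch) = 5297/8 = 662.125
Difference = 662.125 − 508.400 = 153.725 ms

154 ms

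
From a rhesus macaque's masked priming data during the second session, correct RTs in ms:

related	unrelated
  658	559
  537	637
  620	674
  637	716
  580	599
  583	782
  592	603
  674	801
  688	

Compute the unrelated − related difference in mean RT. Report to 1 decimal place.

52.6 ms

M(related) = 5569/9 = 618.778
M(unrelated) = 5371/8 = 671.375
Difference = 671.375 − 618.778 = 52.597 ms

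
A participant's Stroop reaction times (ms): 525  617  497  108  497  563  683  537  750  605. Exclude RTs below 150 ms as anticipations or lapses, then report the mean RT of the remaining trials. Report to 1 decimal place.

586.0 ms

Excluded: 108
Retained (n=9): Σ = 5274
Mean = 5274/9 = 586.0000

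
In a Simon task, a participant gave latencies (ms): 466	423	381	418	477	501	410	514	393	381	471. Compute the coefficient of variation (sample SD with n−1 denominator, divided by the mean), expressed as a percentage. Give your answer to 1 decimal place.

n = 11, Σ = 4835, M = 439.5455
Σ(x−M)² = 23044.727; s = √(23044.727/10) = 48.0049
CV = 48.0049 / 439.5455 = 0.10921 = 10.921%

10.9%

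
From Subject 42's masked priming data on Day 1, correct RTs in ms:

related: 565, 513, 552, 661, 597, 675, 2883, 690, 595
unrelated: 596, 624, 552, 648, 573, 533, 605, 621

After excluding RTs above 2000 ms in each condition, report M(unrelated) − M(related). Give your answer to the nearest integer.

related: exclude 2883
M(related) = 4848/8 = 606.000
M(unrelated) = 4752/8 = 594.000
Difference = 594.000 − 606.000 = -12.000 ms

-12 ms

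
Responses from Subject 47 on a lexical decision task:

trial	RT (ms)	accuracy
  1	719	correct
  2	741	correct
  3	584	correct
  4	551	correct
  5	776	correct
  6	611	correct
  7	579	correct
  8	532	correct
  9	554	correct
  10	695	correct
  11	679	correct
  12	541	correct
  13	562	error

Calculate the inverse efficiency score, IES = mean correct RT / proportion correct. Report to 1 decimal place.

682.7 ms

Correct trials (n=12): 719, 741, 584, 551, 776, 611, 579, 532, 554, 695, 679, 541
Mean correct RT = 7562/12 = 630.1667 ms
Proportion correct = 12/13
IES = 630.1667 / (12/13) = 682.681 ms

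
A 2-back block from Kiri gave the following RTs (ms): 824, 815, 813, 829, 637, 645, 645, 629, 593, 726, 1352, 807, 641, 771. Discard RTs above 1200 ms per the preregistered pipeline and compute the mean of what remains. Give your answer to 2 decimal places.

721.15 ms

Excluded: 1352
Retained (n=13): Σ = 9375
Mean = 9375/13 = 721.1538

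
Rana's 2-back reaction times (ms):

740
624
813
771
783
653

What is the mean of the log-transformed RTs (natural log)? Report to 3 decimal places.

6.589

ln(RT): 6.6067, 6.4362, 6.7007, 6.6477, 6.6631, 6.4816
Σ ln(RT) = 39.5359
Mean = 39.5359/6 = 6.58932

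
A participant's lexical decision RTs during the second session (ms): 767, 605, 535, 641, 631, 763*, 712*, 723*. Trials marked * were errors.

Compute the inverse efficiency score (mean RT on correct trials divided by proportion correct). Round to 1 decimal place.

Correct trials (n=5): 767, 605, 535, 641, 631
Mean correct RT = 3179/5 = 635.8000 ms
Proportion correct = 5/8
IES = 635.8000 / (5/8) = 1017.280 ms

1017.3 ms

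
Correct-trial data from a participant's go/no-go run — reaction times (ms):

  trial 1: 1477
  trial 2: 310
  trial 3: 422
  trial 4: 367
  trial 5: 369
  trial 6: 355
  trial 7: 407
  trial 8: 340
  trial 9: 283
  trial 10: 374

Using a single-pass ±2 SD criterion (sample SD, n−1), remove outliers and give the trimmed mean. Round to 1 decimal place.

n = 10, ΣRT = 4704, M = 470.400
Σ(x−M)² = 1141040.40; s = √(1141040.40/9) = 356.065
Cutoffs: 470.400 ± 2·356.065 → [-241.7, 1182.5]
Outside: 1477 → excluded.
Retained (n=9): Σ = 3227, mean = 3227/9 = 358.556

358.6 ms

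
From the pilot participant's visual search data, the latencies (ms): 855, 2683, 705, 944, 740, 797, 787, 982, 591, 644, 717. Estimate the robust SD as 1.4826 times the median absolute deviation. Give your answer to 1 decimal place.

121.6 ms

Sorted: 591, 644, 705, 717, 740, 787, 797, 855, 944, 982, 2683 → median = 787
|x − 787| sorted: 0, 10, 47, 68, 70, 82, 143, 157, 195, 196, 1896 → MAD = 82
Robust SD ≈ 1.4826 × 82 = 121.573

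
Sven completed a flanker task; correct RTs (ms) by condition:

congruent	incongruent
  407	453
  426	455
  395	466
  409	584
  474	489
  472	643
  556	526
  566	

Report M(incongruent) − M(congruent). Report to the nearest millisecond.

53 ms

M(congruent) = 3705/8 = 463.125
M(incongruent) = 3616/7 = 516.571
Difference = 516.571 − 463.125 = 53.446 ms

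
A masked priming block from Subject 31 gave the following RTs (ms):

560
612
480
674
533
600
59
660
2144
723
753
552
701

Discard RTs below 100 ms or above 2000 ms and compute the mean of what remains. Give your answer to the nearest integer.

Excluded: 59, 2144
Retained (n=11): Σ = 6848
Mean = 6848/11 = 622.5455

623 ms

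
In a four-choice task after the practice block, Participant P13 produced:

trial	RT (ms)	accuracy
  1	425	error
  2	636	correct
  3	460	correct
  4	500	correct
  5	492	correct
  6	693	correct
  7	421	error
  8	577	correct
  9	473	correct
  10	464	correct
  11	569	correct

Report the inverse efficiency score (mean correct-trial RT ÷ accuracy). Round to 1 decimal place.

660.5 ms

Correct trials (n=9): 636, 460, 500, 492, 693, 577, 473, 464, 569
Mean correct RT = 4864/9 = 540.4444 ms
Proportion correct = 9/11
IES = 540.4444 / (9/11) = 660.543 ms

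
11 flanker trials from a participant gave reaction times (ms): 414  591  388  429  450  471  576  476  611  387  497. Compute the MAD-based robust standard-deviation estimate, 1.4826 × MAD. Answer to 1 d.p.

Sorted: 387, 388, 414, 429, 450, 471, 476, 497, 576, 591, 611 → median = 471
|x − 471| sorted: 0, 5, 21, 26, 42, 57, 83, 84, 105, 120, 140 → MAD = 57
Robust SD ≈ 1.4826 × 57 = 84.508

84.5 ms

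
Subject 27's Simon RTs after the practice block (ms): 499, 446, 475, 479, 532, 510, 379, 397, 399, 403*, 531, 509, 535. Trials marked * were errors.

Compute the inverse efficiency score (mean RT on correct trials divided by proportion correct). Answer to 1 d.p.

Correct trials (n=12): 499, 446, 475, 479, 532, 510, 379, 397, 399, 531, 509, 535
Mean correct RT = 5691/12 = 474.2500 ms
Proportion correct = 12/13
IES = 474.2500 / (12/13) = 513.771 ms

513.8 ms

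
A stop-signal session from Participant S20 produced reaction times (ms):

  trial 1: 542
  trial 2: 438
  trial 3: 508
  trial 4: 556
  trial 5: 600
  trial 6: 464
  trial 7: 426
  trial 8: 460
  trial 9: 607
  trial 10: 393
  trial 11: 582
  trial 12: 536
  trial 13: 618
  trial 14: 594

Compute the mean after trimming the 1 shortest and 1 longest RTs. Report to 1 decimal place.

Sorted: 393, 426, 438, 460, 464, 508, 536, 542, 556, 582, 594, 600, 607, 618
Drop lowest 1 (393) and highest 1 (618)
Remaining (n=12): Σ = 6313, mean = 6313/12 = 526.083

526.1 ms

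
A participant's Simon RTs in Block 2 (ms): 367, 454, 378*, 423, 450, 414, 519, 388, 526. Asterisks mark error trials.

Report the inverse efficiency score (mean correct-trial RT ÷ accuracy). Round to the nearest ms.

498 ms

Correct trials (n=8): 367, 454, 423, 450, 414, 519, 388, 526
Mean correct RT = 3541/8 = 442.6250 ms
Proportion correct = 8/9
IES = 442.6250 / (8/9) = 497.953 ms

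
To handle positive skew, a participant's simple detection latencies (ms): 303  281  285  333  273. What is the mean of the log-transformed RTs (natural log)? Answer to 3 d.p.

ln(RT): 5.7137, 5.6384, 5.6525, 5.8081, 5.6095
Σ ln(RT) = 28.4222
Mean = 28.4222/5 = 5.68444

5.684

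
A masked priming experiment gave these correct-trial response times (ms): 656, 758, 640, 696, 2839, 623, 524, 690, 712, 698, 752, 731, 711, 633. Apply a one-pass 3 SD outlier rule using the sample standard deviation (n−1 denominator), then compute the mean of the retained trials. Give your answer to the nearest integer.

n = 14, ΣRT = 11663, M = 833.071
Σ(x−M)² = 4381752.93; s = √(4381752.93/13) = 580.567
Cutoffs: 833.071 ± 3·580.567 → [-908.6, 2574.8]
Outside: 2839 → excluded.
Retained (n=13): Σ = 8824, mean = 8824/13 = 678.769

679 ms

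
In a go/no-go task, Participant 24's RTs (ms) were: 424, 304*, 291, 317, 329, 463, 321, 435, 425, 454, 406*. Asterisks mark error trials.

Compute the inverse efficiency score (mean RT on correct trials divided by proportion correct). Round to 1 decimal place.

Correct trials (n=9): 424, 291, 317, 329, 463, 321, 435, 425, 454
Mean correct RT = 3459/9 = 384.3333 ms
Proportion correct = 9/11
IES = 384.3333 / (9/11) = 469.741 ms

469.7 ms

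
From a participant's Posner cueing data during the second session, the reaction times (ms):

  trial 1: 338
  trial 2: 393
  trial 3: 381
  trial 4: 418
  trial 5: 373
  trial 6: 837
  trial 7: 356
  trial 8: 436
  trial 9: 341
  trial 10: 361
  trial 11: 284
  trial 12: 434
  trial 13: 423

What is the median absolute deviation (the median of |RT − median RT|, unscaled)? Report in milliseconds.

Sorted: 284, 338, 341, 356, 361, 373, 381, 393, 418, 423, 434, 436, 837 → median = 381
|x − 381|: 43, 12, 0, 37, 8, 456, 25, 55, 40, 20, 97, 53, 42
Sorted deviations: 0, 8, 12, 20, 25, 37, 40, 42, 43, 53, 55, 97, 456 → MAD = 40

40 ms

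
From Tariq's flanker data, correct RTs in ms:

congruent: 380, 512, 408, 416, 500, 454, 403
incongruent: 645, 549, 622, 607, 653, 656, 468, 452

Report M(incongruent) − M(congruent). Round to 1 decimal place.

M(congruent) = 3073/7 = 439.000
M(incongruent) = 4652/8 = 581.500
Difference = 581.500 − 439.000 = 142.500 ms

142.5 ms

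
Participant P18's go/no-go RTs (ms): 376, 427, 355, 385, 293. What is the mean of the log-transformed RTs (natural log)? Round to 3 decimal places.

ln(RT): 5.9296, 6.0568, 5.8721, 5.9532, 5.6802
Σ ln(RT) = 29.4919
Mean = 29.4919/5 = 5.89838

5.898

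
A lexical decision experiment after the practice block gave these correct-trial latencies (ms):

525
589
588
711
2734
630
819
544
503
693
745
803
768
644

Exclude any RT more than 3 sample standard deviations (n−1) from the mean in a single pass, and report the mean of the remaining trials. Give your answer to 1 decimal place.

n = 14, ΣRT = 11296, M = 806.857
Σ(x−M)² = 4135557.71; s = √(4135557.71/13) = 564.021
Cutoffs: 806.857 ± 3·564.021 → [-885.2, 2498.9]
Outside: 2734 → excluded.
Retained (n=13): Σ = 8562, mean = 8562/13 = 658.615

658.6 ms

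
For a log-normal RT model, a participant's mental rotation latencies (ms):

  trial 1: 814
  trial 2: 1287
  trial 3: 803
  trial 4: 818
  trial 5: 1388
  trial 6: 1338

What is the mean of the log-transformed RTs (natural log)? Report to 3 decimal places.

6.949

ln(RT): 6.7020, 7.1601, 6.6884, 6.7069, 7.2356, 7.1989
Σ ln(RT) = 41.6918
Mean = 41.6918/6 = 6.94863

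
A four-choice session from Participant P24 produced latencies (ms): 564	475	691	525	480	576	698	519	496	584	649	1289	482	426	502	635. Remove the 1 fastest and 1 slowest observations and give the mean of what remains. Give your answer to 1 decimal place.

Sorted: 426, 475, 480, 482, 496, 502, 519, 525, 564, 576, 584, 635, 649, 691, 698, 1289
Drop lowest 1 (426) and highest 1 (1289)
Remaining (n=14): Σ = 7876, mean = 7876/14 = 562.571

562.6 ms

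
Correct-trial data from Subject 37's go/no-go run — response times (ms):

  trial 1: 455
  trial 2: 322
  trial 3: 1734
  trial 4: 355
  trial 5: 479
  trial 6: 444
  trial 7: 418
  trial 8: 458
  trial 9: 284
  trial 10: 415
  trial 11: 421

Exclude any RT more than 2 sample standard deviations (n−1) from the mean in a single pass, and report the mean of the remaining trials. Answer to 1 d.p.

405.1 ms

n = 11, ΣRT = 5785, M = 525.909
Σ(x−M)² = 1642292.91; s = √(1642292.91/10) = 405.252
Cutoffs: 525.909 ± 2·405.252 → [-284.6, 1336.4]
Outside: 1734 → excluded.
Retained (n=10): Σ = 4051, mean = 4051/10 = 405.100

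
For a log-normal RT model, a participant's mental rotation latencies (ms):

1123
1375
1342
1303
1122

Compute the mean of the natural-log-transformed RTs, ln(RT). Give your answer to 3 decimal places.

7.129

ln(RT): 7.0238, 7.2262, 7.2019, 7.1724, 7.0229
Σ ln(RT) = 35.6472
Mean = 35.6472/5 = 7.12944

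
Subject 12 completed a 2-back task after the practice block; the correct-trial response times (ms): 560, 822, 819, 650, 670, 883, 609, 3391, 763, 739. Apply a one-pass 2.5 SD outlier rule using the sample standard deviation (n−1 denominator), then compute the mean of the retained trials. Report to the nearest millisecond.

724 ms

n = 10, ΣRT = 9906, M = 990.600
Σ(x−M)² = 6496302.40; s = √(6496302.40/9) = 849.595
Cutoffs: 990.600 ± 2.5·849.595 → [-1133.4, 3114.6]
Outside: 3391 → excluded.
Retained (n=9): Σ = 6515, mean = 6515/9 = 723.889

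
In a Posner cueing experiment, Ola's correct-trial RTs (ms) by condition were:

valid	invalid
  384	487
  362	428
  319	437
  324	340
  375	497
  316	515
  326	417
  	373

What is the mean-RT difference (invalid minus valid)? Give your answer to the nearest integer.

93 ms

M(valid) = 2406/7 = 343.714
M(invalid) = 3494/8 = 436.750
Difference = 436.750 − 343.714 = 93.036 ms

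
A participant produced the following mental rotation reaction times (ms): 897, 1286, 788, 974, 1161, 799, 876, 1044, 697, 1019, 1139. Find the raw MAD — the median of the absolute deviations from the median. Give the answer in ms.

165 ms

Sorted: 697, 788, 799, 876, 897, 974, 1019, 1044, 1139, 1161, 1286 → median = 974
|x − 974|: 77, 312, 186, 0, 187, 175, 98, 70, 277, 45, 165
Sorted deviations: 0, 45, 70, 77, 98, 165, 175, 186, 187, 277, 312 → MAD = 165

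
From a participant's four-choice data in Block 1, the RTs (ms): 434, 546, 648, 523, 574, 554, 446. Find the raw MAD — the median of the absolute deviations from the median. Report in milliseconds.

Sorted: 434, 446, 523, 546, 554, 574, 648 → median = 546
|x − 546|: 112, 0, 102, 23, 28, 8, 100
Sorted deviations: 0, 8, 23, 28, 100, 102, 112 → MAD = 28

28 ms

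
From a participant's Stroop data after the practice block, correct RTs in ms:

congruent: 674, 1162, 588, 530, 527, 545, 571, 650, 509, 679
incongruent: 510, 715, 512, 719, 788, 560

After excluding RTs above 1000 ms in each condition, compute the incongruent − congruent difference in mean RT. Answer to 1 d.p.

48.1 ms

congruent: exclude 1162
M(congruent) = 5273/9 = 585.889
M(incongruent) = 3804/6 = 634.000
Difference = 634.000 − 585.889 = 48.111 ms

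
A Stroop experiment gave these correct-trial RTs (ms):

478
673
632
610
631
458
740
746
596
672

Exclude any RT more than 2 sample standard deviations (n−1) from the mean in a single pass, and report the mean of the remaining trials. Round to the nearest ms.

n = 10, ΣRT = 6236, M = 623.600
Σ(x−M)² = 83008.40; s = √(83008.40/9) = 96.037
Cutoffs: 623.600 ± 2·96.037 → [431.5, 815.7]
No RTs fall outside the cutoffs; all 10 retained. Mean = 6236/10 = 623.600

624 ms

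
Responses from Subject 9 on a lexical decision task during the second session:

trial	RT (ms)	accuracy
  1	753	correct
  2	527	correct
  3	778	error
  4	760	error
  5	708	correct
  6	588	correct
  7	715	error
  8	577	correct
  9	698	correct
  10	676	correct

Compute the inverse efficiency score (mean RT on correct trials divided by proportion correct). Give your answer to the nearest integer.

Correct trials (n=7): 753, 527, 708, 588, 577, 698, 676
Mean correct RT = 4527/7 = 646.7143 ms
Proportion correct = 7/10
IES = 646.7143 / (7/10) = 923.878 ms

924 ms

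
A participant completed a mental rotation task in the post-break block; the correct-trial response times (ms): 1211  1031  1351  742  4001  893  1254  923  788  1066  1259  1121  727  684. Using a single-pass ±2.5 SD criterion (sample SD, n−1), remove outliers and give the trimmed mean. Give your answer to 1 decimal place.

n = 14, ΣRT = 17051, M = 1217.929
Σ(x−M)² = 8963648.93; s = √(8963648.93/13) = 830.368
Cutoffs: 1217.929 ± 2.5·830.368 → [-858.0, 3293.8]
Outside: 4001 → excluded.
Retained (n=13): Σ = 13050, mean = 13050/13 = 1003.846

1003.8 ms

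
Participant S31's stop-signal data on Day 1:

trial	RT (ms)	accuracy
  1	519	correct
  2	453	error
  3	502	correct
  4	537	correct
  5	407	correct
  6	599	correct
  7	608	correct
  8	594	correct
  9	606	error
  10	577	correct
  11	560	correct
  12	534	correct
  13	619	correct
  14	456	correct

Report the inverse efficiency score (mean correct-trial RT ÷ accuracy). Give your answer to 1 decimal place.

Correct trials (n=12): 519, 502, 537, 407, 599, 608, 594, 577, 560, 534, 619, 456
Mean correct RT = 6512/12 = 542.6667 ms
Proportion correct = 12/14
IES = 542.6667 / (12/14) = 633.111 ms

633.1 ms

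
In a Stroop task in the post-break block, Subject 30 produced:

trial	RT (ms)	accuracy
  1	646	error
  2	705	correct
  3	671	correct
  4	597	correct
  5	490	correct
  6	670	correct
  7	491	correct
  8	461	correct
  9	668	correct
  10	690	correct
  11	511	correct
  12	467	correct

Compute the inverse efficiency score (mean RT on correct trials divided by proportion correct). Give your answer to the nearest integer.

637 ms

Correct trials (n=11): 705, 671, 597, 490, 670, 491, 461, 668, 690, 511, 467
Mean correct RT = 6421/11 = 583.7273 ms
Proportion correct = 11/12
IES = 583.7273 / (11/12) = 636.793 ms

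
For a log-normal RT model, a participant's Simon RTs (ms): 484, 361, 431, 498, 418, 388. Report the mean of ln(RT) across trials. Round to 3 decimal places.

6.057

ln(RT): 6.1821, 5.8889, 6.0661, 6.2106, 6.0355, 5.9610
Σ ln(RT) = 36.3442
Mean = 36.3442/6 = 6.05736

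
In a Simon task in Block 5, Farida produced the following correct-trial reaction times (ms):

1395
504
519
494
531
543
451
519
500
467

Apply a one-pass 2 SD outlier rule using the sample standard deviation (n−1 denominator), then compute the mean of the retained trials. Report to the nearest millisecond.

503 ms

n = 10, ΣRT = 5923, M = 592.300
Σ(x−M)² = 722906.10; s = √(722906.10/9) = 283.413
Cutoffs: 592.300 ± 2·283.413 → [25.5, 1159.1]
Outside: 1395 → excluded.
Retained (n=9): Σ = 4528, mean = 4528/9 = 503.111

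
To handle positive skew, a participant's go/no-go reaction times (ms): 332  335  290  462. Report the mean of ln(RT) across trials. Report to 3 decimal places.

ln(RT): 5.8051, 5.8141, 5.6699, 6.1356
Σ ln(RT) = 23.4247
Mean = 23.4247/4 = 5.85618

5.856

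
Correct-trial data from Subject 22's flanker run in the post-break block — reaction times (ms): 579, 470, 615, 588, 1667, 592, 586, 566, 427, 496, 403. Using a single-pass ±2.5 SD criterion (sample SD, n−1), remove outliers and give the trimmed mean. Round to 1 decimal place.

n = 11, ΣRT = 6989, M = 635.364
Σ(x−M)² = 1223412.55; s = √(1223412.55/10) = 349.773
Cutoffs: 635.364 ± 2.5·349.773 → [-239.1, 1509.8]
Outside: 1667 → excluded.
Retained (n=10): Σ = 5322, mean = 5322/10 = 532.200

532.2 ms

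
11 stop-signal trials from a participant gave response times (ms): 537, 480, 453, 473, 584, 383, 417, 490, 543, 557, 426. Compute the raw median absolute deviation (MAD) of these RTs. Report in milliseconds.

57 ms

Sorted: 383, 417, 426, 453, 473, 480, 490, 537, 543, 557, 584 → median = 480
|x − 480|: 57, 0, 27, 7, 104, 97, 63, 10, 63, 77, 54
Sorted deviations: 0, 7, 10, 27, 54, 57, 63, 63, 77, 97, 104 → MAD = 57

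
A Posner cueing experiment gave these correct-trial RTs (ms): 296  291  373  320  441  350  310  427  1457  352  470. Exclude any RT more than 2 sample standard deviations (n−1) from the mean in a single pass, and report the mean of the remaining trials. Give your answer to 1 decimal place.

n = 11, ΣRT = 5087, M = 462.455
Σ(x−M)² = 1124382.73; s = √(1124382.73/10) = 335.318
Cutoffs: 462.455 ± 2·335.318 → [-208.2, 1133.1]
Outside: 1457 → excluded.
Retained (n=10): Σ = 3630, mean = 3630/10 = 363.000

363.0 ms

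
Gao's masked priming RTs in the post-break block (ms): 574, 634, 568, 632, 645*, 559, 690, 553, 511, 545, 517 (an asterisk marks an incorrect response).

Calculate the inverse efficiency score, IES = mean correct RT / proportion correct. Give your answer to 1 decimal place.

Correct trials (n=10): 574, 634, 568, 632, 559, 690, 553, 511, 545, 517
Mean correct RT = 5783/10 = 578.3000 ms
Proportion correct = 10/11
IES = 578.3000 / (10/11) = 636.130 ms

636.1 ms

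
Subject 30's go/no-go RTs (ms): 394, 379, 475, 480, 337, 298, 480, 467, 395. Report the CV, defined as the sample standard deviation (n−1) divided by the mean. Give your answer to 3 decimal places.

0.164

n = 9, Σ = 3705, M = 411.6667
Σ(x−M)² = 36564.000; s = √(36564.000/8) = 67.6055
CV = 67.6055 / 411.6667 = 0.16422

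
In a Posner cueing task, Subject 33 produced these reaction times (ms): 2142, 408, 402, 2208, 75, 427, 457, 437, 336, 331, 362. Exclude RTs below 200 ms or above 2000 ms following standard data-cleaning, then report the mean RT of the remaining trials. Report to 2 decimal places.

Excluded: 75, 2142, 2208
Retained (n=8): Σ = 3160
Mean = 3160/8 = 395.0000

395.00 ms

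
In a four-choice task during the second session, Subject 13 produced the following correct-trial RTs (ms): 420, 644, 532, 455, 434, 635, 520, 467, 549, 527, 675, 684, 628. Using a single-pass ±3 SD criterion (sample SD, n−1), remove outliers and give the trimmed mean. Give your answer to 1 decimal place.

n = 13, ΣRT = 7170, M = 551.538
Σ(x−M)² = 103719.23; s = √(103719.23/12) = 92.969
Cutoffs: 551.538 ± 3·92.969 → [272.6, 830.4]
No RTs fall outside the cutoffs; all 13 retained. Mean = 7170/13 = 551.538

551.5 ms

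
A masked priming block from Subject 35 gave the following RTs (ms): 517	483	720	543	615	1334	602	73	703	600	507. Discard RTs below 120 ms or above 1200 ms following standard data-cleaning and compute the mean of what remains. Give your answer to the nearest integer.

588 ms

Excluded: 73, 1334
Retained (n=9): Σ = 5290
Mean = 5290/9 = 587.7778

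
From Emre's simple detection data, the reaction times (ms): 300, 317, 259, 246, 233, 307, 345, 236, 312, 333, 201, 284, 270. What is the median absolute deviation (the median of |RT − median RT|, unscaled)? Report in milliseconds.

33 ms

Sorted: 201, 233, 236, 246, 259, 270, 284, 300, 307, 312, 317, 333, 345 → median = 284
|x − 284|: 16, 33, 25, 38, 51, 23, 61, 48, 28, 49, 83, 0, 14
Sorted deviations: 0, 14, 16, 23, 25, 28, 33, 38, 48, 49, 51, 61, 83 → MAD = 33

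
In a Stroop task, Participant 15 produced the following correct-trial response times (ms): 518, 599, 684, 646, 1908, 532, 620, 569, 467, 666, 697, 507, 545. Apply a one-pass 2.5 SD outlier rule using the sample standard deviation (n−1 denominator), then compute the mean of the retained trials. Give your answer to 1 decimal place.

587.5 ms

n = 13, ΣRT = 8958, M = 689.077
Σ(x−M)² = 1672722.92; s = √(1672722.92/12) = 373.354
Cutoffs: 689.077 ± 2.5·373.354 → [-244.3, 1622.5]
Outside: 1908 → excluded.
Retained (n=12): Σ = 7050, mean = 7050/12 = 587.500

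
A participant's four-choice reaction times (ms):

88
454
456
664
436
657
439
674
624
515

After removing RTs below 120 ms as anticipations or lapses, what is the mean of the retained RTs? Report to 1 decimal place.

Excluded: 88
Retained (n=9): Σ = 4919
Mean = 4919/9 = 546.5556

546.6 ms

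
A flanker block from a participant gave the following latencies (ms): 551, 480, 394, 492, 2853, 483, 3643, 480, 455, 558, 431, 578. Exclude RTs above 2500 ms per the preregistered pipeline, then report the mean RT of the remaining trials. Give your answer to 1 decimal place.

Excluded: 2853, 3643
Retained (n=10): Σ = 4902
Mean = 4902/10 = 490.2000

490.2 ms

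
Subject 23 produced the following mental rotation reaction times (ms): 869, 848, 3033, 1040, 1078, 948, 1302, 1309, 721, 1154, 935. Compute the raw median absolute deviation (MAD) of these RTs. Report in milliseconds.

171 ms

Sorted: 721, 848, 869, 935, 948, 1040, 1078, 1154, 1302, 1309, 3033 → median = 1040
|x − 1040|: 171, 192, 1993, 0, 38, 92, 262, 269, 319, 114, 105
Sorted deviations: 0, 38, 92, 105, 114, 171, 192, 262, 269, 319, 1993 → MAD = 171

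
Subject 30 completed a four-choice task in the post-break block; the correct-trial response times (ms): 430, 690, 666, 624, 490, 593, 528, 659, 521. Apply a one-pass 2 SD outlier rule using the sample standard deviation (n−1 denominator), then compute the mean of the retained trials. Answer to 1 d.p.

577.9 ms

n = 9, ΣRT = 5201, M = 577.889
Σ(x−M)² = 64586.89; s = √(64586.89/8) = 89.852
Cutoffs: 577.889 ± 2·89.852 → [398.2, 757.6]
No RTs fall outside the cutoffs; all 9 retained. Mean = 5201/9 = 577.889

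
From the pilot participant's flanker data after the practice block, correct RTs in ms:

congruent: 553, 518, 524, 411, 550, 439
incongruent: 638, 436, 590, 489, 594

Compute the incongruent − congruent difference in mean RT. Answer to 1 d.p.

50.2 ms

M(congruent) = 2995/6 = 499.167
M(incongruent) = 2747/5 = 549.400
Difference = 549.400 − 499.167 = 50.233 ms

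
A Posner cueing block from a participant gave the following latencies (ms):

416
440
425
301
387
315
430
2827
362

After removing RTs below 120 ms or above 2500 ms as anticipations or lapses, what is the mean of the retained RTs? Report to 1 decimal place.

384.5 ms

Excluded: 2827
Retained (n=8): Σ = 3076
Mean = 3076/8 = 384.5000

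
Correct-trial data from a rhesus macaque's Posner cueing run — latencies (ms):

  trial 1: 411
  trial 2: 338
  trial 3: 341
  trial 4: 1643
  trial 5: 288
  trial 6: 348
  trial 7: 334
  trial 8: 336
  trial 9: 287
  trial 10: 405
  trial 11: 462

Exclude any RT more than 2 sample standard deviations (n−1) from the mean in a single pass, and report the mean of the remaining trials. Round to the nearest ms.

n = 11, ΣRT = 5193, M = 472.091
Σ(x−M)² = 1535664.91; s = √(1535664.91/10) = 391.876
Cutoffs: 472.091 ± 2·391.876 → [-311.7, 1255.8]
Outside: 1643 → excluded.
Retained (n=10): Σ = 3550, mean = 3550/10 = 355.000

355 ms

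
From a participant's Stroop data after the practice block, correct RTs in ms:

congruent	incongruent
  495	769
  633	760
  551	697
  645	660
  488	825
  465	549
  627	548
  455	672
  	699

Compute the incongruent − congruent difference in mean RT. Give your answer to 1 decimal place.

M(congruent) = 4359/8 = 544.875
M(incongruent) = 6179/9 = 686.556
Difference = 686.556 − 544.875 = 141.681 ms

141.7 ms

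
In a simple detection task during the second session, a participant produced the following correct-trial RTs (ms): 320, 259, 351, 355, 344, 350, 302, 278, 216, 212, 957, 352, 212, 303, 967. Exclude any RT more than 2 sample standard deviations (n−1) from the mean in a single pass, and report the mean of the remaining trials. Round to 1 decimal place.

n = 15, ΣRT = 5778, M = 385.200
Σ(x−M)² = 805540.40; s = √(805540.40/14) = 239.872
Cutoffs: 385.200 ± 2·239.872 → [-94.5, 864.9]
Outside: 957, 967 → excluded.
Retained (n=13): Σ = 3854, mean = 3854/13 = 296.462

296.5 ms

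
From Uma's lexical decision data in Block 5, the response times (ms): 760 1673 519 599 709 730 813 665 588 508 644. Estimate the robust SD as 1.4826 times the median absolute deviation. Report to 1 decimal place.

114.2 ms

Sorted: 508, 519, 588, 599, 644, 665, 709, 730, 760, 813, 1673 → median = 665
|x − 665| sorted: 0, 21, 44, 65, 66, 77, 95, 146, 148, 157, 1008 → MAD = 77
Robust SD ≈ 1.4826 × 77 = 114.160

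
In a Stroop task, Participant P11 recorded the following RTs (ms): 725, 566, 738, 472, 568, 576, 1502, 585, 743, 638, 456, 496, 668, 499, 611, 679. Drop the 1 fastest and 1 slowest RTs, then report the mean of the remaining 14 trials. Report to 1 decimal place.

Sorted: 456, 472, 496, 499, 566, 568, 576, 585, 611, 638, 668, 679, 725, 738, 743, 1502
Drop lowest 1 (456) and highest 1 (1502)
Remaining (n=14): Σ = 8564, mean = 8564/14 = 611.714

611.7 ms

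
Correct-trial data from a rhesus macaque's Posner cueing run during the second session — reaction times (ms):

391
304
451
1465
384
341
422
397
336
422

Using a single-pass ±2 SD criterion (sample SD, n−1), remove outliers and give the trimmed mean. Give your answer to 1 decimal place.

383.1 ms

n = 10, ΣRT = 4913, M = 491.300
Σ(x−M)² = 1071576.10; s = √(1071576.10/9) = 345.057
Cutoffs: 491.300 ± 2·345.057 → [-198.8, 1181.4]
Outside: 1465 → excluded.
Retained (n=9): Σ = 3448, mean = 3448/9 = 383.111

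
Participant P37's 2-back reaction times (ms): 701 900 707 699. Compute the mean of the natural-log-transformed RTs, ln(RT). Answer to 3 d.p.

ln(RT): 6.5525, 6.8024, 6.5610, 6.5497
Σ ln(RT) = 26.4656
Mean = 26.4656/4 = 6.61640

6.616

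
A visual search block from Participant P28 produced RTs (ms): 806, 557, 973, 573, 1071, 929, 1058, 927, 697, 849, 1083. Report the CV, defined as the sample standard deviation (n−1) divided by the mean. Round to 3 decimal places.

0.219

n = 11, Σ = 9523, M = 865.7273
Σ(x−M)² = 358896.182; s = √(358896.182/10) = 189.4456
CV = 189.4456 / 865.7273 = 0.21883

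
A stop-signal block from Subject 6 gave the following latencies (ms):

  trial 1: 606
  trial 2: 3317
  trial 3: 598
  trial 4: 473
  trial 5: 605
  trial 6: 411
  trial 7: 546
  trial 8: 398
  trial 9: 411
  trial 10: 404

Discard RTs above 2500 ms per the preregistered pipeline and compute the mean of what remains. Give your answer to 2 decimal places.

494.67 ms

Excluded: 3317
Retained (n=9): Σ = 4452
Mean = 4452/9 = 494.6667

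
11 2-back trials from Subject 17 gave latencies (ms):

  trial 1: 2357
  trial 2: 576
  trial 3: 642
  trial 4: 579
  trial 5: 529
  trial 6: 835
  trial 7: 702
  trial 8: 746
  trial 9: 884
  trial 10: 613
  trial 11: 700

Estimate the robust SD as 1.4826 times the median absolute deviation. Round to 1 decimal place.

179.4 ms

Sorted: 529, 576, 579, 613, 642, 700, 702, 746, 835, 884, 2357 → median = 700
|x − 700| sorted: 0, 2, 46, 58, 87, 121, 124, 135, 171, 184, 1657 → MAD = 121
Robust SD ≈ 1.4826 × 121 = 179.395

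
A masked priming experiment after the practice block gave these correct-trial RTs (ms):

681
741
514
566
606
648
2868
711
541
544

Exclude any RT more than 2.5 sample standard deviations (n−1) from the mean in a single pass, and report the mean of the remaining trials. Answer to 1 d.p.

616.9 ms

n = 10, ΣRT = 8420, M = 842.000
Σ(x−M)² = 4614456.00; s = √(4614456.00/9) = 716.043
Cutoffs: 842.000 ± 2.5·716.043 → [-948.1, 2632.1]
Outside: 2868 → excluded.
Retained (n=9): Σ = 5552, mean = 5552/9 = 616.889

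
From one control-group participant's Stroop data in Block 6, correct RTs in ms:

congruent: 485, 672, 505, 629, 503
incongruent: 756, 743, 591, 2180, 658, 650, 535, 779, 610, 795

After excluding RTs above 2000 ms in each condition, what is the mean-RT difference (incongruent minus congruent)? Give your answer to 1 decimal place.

120.9 ms

incongruent: exclude 2180
M(congruent) = 2794/5 = 558.800
M(incongruent) = 6117/9 = 679.667
Difference = 679.667 − 558.800 = 120.867 ms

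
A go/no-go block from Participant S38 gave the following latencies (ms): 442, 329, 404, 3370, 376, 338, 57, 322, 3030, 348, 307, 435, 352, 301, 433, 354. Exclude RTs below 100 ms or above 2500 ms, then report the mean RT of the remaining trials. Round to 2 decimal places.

Excluded: 57, 3030, 3370
Retained (n=13): Σ = 4741
Mean = 4741/13 = 364.6923

364.69 ms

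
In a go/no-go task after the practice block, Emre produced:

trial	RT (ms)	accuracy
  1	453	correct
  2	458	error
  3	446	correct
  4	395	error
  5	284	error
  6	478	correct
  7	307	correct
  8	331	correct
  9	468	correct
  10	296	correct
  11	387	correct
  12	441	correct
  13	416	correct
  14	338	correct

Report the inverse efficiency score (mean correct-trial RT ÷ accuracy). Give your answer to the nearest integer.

505 ms

Correct trials (n=11): 453, 446, 478, 307, 331, 468, 296, 387, 441, 416, 338
Mean correct RT = 4361/11 = 396.4545 ms
Proportion correct = 11/14
IES = 396.4545 / (11/14) = 504.579 ms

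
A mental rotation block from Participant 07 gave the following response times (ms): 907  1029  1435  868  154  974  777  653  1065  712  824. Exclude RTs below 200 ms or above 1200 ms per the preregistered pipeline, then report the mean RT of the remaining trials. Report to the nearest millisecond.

868 ms

Excluded: 154, 1435
Retained (n=9): Σ = 7809
Mean = 7809/9 = 867.6667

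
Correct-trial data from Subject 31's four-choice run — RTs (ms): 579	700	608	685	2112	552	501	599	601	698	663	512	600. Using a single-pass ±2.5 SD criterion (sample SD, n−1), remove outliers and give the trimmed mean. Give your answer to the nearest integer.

n = 13, ΣRT = 9410, M = 723.846
Σ(x−M)² = 2137905.69; s = √(2137905.69/12) = 422.089
Cutoffs: 723.846 ± 2.5·422.089 → [-331.4, 1779.1]
Outside: 2112 → excluded.
Retained (n=12): Σ = 7298, mean = 7298/12 = 608.167

608 ms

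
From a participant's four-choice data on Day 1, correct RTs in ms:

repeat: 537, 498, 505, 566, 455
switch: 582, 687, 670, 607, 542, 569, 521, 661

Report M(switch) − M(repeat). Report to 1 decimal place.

M(repeat) = 2561/5 = 512.200
M(switch) = 4839/8 = 604.875
Difference = 604.875 − 512.200 = 92.675 ms

92.7 ms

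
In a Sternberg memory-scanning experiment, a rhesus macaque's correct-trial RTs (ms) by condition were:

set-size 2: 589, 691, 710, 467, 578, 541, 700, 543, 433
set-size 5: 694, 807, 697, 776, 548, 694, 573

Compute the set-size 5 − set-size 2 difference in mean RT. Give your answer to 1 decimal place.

M(set-size 2) = 5252/9 = 583.556
M(set-size 5) = 4789/7 = 684.143
Difference = 684.143 − 583.556 = 100.587 ms

100.6 ms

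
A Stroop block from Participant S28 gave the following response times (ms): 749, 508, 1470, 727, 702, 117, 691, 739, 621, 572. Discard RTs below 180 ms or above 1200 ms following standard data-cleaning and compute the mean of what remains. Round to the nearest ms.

Excluded: 117, 1470
Retained (n=8): Σ = 5309
Mean = 5309/8 = 663.6250

664 ms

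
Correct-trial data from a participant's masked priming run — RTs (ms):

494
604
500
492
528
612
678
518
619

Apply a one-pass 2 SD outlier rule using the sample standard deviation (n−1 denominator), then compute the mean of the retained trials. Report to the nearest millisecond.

n = 9, ΣRT = 5045, M = 560.556
Σ(x−M)² = 37410.22; s = √(37410.22/8) = 68.383
Cutoffs: 560.556 ± 2·68.383 → [423.8, 697.3]
No RTs fall outside the cutoffs; all 9 retained. Mean = 5045/9 = 560.556

561 ms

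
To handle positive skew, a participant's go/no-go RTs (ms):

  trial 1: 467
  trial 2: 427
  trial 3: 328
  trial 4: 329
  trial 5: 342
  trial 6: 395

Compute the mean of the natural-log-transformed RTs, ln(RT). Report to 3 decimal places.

ln(RT): 6.1463, 6.0568, 5.7930, 5.7961, 5.8348, 5.9789
Σ ln(RT) = 35.6059
Mean = 35.6059/6 = 5.93431

5.934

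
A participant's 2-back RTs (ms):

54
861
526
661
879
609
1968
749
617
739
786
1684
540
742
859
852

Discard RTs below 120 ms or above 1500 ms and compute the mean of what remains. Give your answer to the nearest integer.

725 ms

Excluded: 54, 1684, 1968
Retained (n=13): Σ = 9420
Mean = 9420/13 = 724.6154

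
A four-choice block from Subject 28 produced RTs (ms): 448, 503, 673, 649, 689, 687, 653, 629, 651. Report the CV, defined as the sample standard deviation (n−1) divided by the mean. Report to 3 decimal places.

n = 9, Σ = 5582, M = 620.2222
Σ(x−M)² = 58303.556; s = √(58303.556/8) = 85.3695
CV = 85.3695 / 620.2222 = 0.13764

0.138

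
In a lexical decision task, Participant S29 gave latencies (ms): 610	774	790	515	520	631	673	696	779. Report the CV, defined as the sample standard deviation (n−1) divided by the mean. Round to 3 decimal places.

0.159

n = 9, Σ = 5988, M = 665.3333
Σ(x−M)² = 89232.000; s = √(89232.000/8) = 105.6125
CV = 105.6125 / 665.3333 = 0.15874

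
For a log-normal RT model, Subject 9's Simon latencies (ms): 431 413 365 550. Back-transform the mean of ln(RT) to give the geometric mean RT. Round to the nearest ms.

435 ms

ln(RT): 6.0661, 6.0234, 5.8999, 6.3099
Mean ln(RT) = 24.2994/4 = 6.07484
Geometric mean = exp(6.07484) = 434.78 ms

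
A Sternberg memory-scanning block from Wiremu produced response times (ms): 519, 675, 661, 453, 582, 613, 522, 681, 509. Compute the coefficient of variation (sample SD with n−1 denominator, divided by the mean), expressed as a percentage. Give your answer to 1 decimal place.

n = 9, Σ = 5215, M = 579.4444
Σ(x−M)² = 55132.222; s = √(55132.222/8) = 83.0152
CV = 83.0152 / 579.4444 = 0.14327 = 14.327%

14.3%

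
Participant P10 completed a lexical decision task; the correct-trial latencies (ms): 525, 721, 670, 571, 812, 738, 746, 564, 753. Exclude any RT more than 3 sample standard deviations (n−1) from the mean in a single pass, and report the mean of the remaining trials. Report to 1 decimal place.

n = 9, ΣRT = 6100, M = 677.778
Σ(x−M)² = 81571.56; s = √(81571.56/8) = 100.977
Cutoffs: 677.778 ± 3·100.977 → [374.8, 980.7]
No RTs fall outside the cutoffs; all 9 retained. Mean = 6100/9 = 677.778

677.8 ms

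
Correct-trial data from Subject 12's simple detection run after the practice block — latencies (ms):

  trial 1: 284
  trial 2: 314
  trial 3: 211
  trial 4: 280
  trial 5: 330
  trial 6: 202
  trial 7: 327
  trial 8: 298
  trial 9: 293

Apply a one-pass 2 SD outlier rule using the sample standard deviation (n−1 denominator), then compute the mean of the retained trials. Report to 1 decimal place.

282.1 ms

n = 9, ΣRT = 2539, M = 282.111
Σ(x−M)² = 17178.89; s = √(17178.89/8) = 46.340
Cutoffs: 282.111 ± 2·46.340 → [189.4, 374.8]
No RTs fall outside the cutoffs; all 9 retained. Mean = 2539/9 = 282.111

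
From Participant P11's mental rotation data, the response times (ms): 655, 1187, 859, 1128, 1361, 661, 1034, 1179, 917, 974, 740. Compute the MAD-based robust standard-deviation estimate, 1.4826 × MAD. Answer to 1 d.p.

303.9 ms

Sorted: 655, 661, 740, 859, 917, 974, 1034, 1128, 1179, 1187, 1361 → median = 974
|x − 974| sorted: 0, 57, 60, 115, 154, 205, 213, 234, 313, 319, 387 → MAD = 205
Robust SD ≈ 1.4826 × 205 = 303.933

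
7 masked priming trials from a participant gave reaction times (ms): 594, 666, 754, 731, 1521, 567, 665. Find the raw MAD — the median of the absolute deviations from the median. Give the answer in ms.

Sorted: 567, 594, 665, 666, 731, 754, 1521 → median = 666
|x − 666|: 72, 0, 88, 65, 855, 99, 1
Sorted deviations: 0, 1, 65, 72, 88, 99, 855 → MAD = 72

72 ms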